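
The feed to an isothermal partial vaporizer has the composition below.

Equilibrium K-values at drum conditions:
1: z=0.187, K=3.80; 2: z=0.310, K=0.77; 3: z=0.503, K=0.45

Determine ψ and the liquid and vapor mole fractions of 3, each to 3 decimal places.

Let ψ = V/F and solve Σ zᵢ(Kᵢ−1)/(1+ψ(Kᵢ−1)) = 0.
Check two-phase: ΣzᵢKᵢ = 1.176 > 1 and Σzᵢ/Kᵢ = 1.570 > 1, so g(0) = 0.176 > 0 and g(1) = -0.570 < 0.
Newton–Raphson from ψ = 0.5:
  ψ = 0.500: g = -0.2440, g' = -0.565 → ψ = 0.068
  ψ = 0.068: g = 0.0799, g' = -1.215 → ψ = 0.134
  ψ = 0.134: g = 0.0087, g' = -0.970 → ψ = 0.143
Converged at ψ = 0.143.
Compositions from xᵢ = zᵢ/(1+ψ(Kᵢ−1)), yᵢ = Kᵢxᵢ:
  1: x = 0.134, y = 0.508
  2: x = 0.321, y = 0.247
  3: x = 0.546, y = 0.246

ψ = 0.143, x_3 = 0.546, y_3 = 0.246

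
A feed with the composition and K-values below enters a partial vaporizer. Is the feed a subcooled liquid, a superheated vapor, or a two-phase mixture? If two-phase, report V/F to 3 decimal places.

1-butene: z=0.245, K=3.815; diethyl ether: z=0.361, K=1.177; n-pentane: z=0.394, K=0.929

superheated vapor

ΣzᵢKᵢ = 1.726; Σzᵢ/Kᵢ = 0.795.
Since Σzᵢ/Kᵢ < 1 the mixture is above its dew point — single vapor phase.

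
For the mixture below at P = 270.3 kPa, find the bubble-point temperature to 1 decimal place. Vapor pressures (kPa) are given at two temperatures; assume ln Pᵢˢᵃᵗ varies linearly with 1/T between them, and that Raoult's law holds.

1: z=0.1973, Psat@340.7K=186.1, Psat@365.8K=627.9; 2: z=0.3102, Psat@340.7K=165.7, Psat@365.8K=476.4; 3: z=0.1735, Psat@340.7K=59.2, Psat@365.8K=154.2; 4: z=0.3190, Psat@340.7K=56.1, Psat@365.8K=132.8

T = 360.1 K

Bubble-point temperature: ΣzᵢPᵢˢᵃᵗ(T) = P. Interpolate ln Pᵢˢᵃᵗ = aᵢ + bᵢ/T.
  T = 340.7 K: ΣzᵢPᵢˢᵃᵗ = 116.28 kPa
  T = 365.8 K: ΣzᵢPᵢˢᵃᵗ = 340.78 kPa
  T = 353.2 K: ΣzᵢPᵢˢᵃᵗ = 202.11 kPa
  T = 359.5 K: ΣzᵢPᵢˢᵃᵗ = 263.53 kPa
  T = 362.6 K: ΣzᵢPᵢˢᵃᵗ = 299.37 kPa
  T = 361.1 K: ΣzᵢPᵢˢᵃᵗ = 281.53 kPa
Interpolating between 359.5 K and 361.1 K gives T ≈ 360.1 K.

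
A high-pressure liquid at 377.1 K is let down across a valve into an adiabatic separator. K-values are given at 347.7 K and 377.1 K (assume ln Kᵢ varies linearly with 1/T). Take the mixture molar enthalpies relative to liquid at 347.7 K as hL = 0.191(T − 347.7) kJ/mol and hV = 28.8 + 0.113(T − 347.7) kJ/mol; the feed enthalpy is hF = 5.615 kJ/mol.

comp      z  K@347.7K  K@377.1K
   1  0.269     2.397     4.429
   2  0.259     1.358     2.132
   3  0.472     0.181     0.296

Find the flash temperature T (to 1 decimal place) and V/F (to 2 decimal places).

Adiabatic flash: solve Rachford–Rice at each trial T, then check hF = ψ·hV(T) + (1−ψ)·hL(T).
  T = 347.7 K: K = (2.397, 1.358, 0.181), RR gives ψ = 0.098, H_out = 2.816 kJ/mol
  T = 377.1 K: K = (4.429, 2.132, 0.296), RR gives ψ = 0.513, H_out = 19.205 kJ/mol
  T = 362.4 K: K = (3.299, 1.717, 0.234), RR gives ψ = 0.347, H_out = 12.406 kJ/mol
  T = 355.0 K: K = (2.818, 1.530, 0.206), RR gives ψ = 0.239, H_out = 8.148 kJ/mol
  T = 351.4 K: K = (2.604, 1.443, 0.193), RR gives ψ = 0.175, H_out = 5.703 kJ/mol
  T = 349.5 K: K = (2.496, 1.399, 0.187), RR gives ψ = 0.137, H_out = 4.276 kJ/mol
Linear interpolation between T = 349.5 (H_out = 4.276) and T = 351.4 (H_out = 5.703) on hF = 5.615 gives T ≈ 351.3 K, at which ψ = 0.17.

T = 351.3 K, V/F = 0.17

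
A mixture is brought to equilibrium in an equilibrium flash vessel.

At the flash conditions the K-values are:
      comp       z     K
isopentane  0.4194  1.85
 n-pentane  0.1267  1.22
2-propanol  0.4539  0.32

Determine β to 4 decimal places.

Let β = V/F and solve Σ zᵢ(Kᵢ−1)/(1+β(Kᵢ−1)) = 0.
g(0) = ΣzᵢKᵢ − 1 = 0.0757 and g(1) = 1 − Σzᵢ/Kᵢ = -0.7490, so a root lies in (0, 1).
Iterate (Newton) starting at β = 0.5:
  β = 0.5000: g = -0.19237, g' = -0.6360 → β = 0.1975
  β = 0.1975: g = -0.02459, g' = -0.5079 → β = 0.1491
  β = 0.1491: g = -0.00010, g' = -0.5043 → β = 0.1489
Converged at β = 0.1489.

β = 0.1489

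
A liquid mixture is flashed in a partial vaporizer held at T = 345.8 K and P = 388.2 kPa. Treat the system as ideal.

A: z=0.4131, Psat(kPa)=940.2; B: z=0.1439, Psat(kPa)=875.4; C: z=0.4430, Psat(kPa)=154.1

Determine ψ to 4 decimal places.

Raoult's law: Kᵢ = Pᵢˢᵃᵗ/P = Pᵢˢᵃᵗ/388.2.
  K_A = 940.2/388.2 = 2.421947, K_B = 875.4/388.2 = 2.255023, K_C = 154.1/388.2 = 0.396960
Let ψ = V/F and solve Σ zᵢ(Kᵢ−1)/(1+ψ(Kᵢ−1)) = 0.
Check two-phase: ΣzᵢKᵢ = 1.5009 > 1 and Σzᵢ/Kᵢ = 1.3504 > 1, so g(0) = 0.5009 > 0 and g(1) = -0.3504 < 0.
Iterate (Newton) starting at ψ = 0.36:
  ψ = 0.3600: g = 0.17169, g' = -0.7358 → ψ = 0.5934
  ψ = 0.5934: g = 0.00612, g' = -0.7108 → ψ = 0.6020
  ψ = 0.6020: g = -0.00001, g' = -0.7131 → ψ = 0.6019
Converged at ψ = 0.6019.

ψ = 0.6019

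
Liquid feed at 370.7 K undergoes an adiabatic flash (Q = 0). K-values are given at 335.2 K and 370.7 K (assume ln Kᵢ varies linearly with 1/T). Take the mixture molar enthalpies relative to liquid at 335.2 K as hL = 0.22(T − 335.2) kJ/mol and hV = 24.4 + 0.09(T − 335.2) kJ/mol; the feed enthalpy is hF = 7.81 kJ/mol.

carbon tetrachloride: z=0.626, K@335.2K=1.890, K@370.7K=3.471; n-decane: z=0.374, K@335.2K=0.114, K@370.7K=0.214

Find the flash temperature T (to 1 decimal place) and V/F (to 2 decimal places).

Adiabatic flash: solve Rachford–Rice at each trial T, then check hF = ψ·hV(T) + (1−ψ)·hL(T).
  T = 335.2 K: K = (1.890, 0.114), RR gives ψ = 0.286, H_out = 6.986 kJ/mol
  T = 370.7 K: K = (3.471, 0.214), RR gives ψ = 0.645, H_out = 20.573 kJ/mol
  T = 352.9 K: K = (2.599, 0.159), RR gives ψ = 0.510, H_out = 15.164 kJ/mol
  T = 344.0 K: K = (2.223, 0.135), RR gives ψ = 0.418, H_out = 11.654 kJ/mol
  T = 339.6 K: K = (2.052, 0.124), RR gives ψ = 0.359, H_out = 9.527 kJ/mol
  T = 337.4 K: K = (1.970, 0.119), RR gives ψ = 0.325, H_out = 8.319 kJ/mol
  T = 336.3 K: K = (1.930, 0.116), RR gives ψ = 0.306, H_out = 7.670 kJ/mol
Linear interpolation between T = 336.3 (H_out = 7.670) and T = 337.4 (H_out = 8.319) on hF = 7.81 gives T ≈ 336.5 K, at which ψ = 0.31.

T = 336.5 K, V/F = 0.31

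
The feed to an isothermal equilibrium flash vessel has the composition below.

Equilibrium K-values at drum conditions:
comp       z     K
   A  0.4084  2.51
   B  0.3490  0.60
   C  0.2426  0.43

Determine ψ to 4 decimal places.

Rachford–Rice: g(ψ) = Σ zᵢ(Kᵢ−1)/(1+ψ(Kᵢ−1)) = 0.
Check two-phase: ΣzᵢKᵢ = 1.3388 > 1 and Σzᵢ/Kᵢ = 1.3086 > 1, so g(0) = 0.3388 > 0 and g(1) = -0.3086 < 0.
Newton iteration, ψ⁰ = 0.46:
  ψ = 0.4600: g = 0.00541, g' = -0.5529 → ψ = 0.4698
Converged at ψ = 0.4698.

ψ = 0.4698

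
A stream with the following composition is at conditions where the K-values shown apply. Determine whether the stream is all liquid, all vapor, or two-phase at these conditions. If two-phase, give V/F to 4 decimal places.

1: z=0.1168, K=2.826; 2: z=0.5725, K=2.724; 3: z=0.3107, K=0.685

ΣzᵢKᵢ = 2.1024; Σzᵢ/Kᵢ = 0.7051.
Since Σzᵢ/Kᵢ < 1 the mixture is above its dew point — single vapor phase.

all vapor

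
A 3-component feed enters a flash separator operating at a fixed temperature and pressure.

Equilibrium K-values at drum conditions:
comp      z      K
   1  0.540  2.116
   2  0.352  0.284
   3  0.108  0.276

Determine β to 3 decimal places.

Material balance + equilibrium reduce to Σ zᵢ(Kᵢ−1)/(1+β(Kᵢ−1)) = 0.
g(0) = ΣzᵢKᵢ − 1 = 0.272 and g(1) = 1 − Σzᵢ/Kᵢ = -0.886, so a root lies in (0, 1).
Newton–Raphson from β = 0.5:
  β = 0.500: g = -0.1283, g' = -0.854 → β = 0.350
  β = 0.350: g = -0.0075, g' = -0.771 → β = 0.340
Converged at β = 0.340.

β = 0.340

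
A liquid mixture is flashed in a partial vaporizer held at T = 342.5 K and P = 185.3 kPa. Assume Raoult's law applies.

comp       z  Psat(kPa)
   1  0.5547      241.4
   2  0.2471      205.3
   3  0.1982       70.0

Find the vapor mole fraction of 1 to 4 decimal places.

Raoult's law: Kᵢ = Pᵢˢᵃᵗ/P = Pᵢˢᵃᵗ/185.3.
  K_1 = 241.4/185.3 = 1.302752, K_2 = 205.3/185.3 = 1.107933, K_3 = 70.0/185.3 = 0.377766
Rachford–Rice: g(β) = Σ zᵢ(Kᵢ−1)/(1+β(Kᵢ−1)) = 0.
g(0) = ΣzᵢKᵢ − 1 = 0.0713 and g(1) = 1 − Σzᵢ/Kᵢ = -0.1735, so a root lies in (0, 1).
Iterate (Newton) starting at β = 0.39:
  β = 0.3900: g = 0.01295, g' = -0.1771 → β = 0.4631
  β = 0.4631: g = -0.00057, g' = -0.1932 → β = 0.4602
Converged at β = 0.4602.
Compositions from xᵢ = zᵢ/(1+β(Kᵢ−1)), yᵢ = Kᵢxᵢ:
  1: x = 0.4869, y = 0.6343
  2: x = 0.2354, y = 0.2608
  3: x = 0.2777, y = 0.1049

y_1 = 0.6343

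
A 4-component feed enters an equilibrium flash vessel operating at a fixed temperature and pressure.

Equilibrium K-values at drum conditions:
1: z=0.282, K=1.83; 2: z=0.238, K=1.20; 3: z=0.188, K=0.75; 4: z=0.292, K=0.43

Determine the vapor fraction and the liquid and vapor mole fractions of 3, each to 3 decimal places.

ψ = 0.232, x_3 = 0.200, y_3 = 0.150

Newton–Raphson from ψ = 0.58:
  ψ = 0.580: g = -0.1030, g' = -0.324 → ψ = 0.262
  ψ = 0.262: g = -0.0085, g' = -0.284 → ψ = 0.232
Converged at ψ = 0.232.
Compositions from xᵢ = zᵢ/(1+ψ(Kᵢ−1)), yᵢ = Kᵢxᵢ:
  1: x = 0.236, y = 0.433
  2: x = 0.227, y = 0.273
  3: x = 0.200, y = 0.150
  4: x = 0.337, y = 0.145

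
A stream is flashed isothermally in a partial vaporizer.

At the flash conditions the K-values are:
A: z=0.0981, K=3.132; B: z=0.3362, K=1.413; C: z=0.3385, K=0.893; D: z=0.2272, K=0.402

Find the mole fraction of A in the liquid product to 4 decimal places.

x_A = 0.0501

Material balance + equilibrium reduce to Σ zᵢ(Kᵢ−1)/(1+V/F(Kᵢ−1)) = 0.
g(0) = ΣzᵢKᵢ − 1 = 0.1759 and g(1) = 1 − Σzᵢ/Kᵢ = -0.2135, so a root lies in (0, 1).
Newton iteration, V/F⁰ = 0.4:
  V/F = 0.4000: g = 0.01563, g' = -0.3167 → V/F = 0.4493
  V/F = 0.4493: g = 0.00010, g' = -0.3133 → V/F = 0.4497
Converged at V/F = 0.4497.
Compositions from xᵢ = zᵢ/(1+V/F(Kᵢ−1)), yᵢ = Kᵢxᵢ:
  A: x = 0.0501, y = 0.1569
  B: x = 0.2835, y = 0.4006
  C: x = 0.3556, y = 0.3176
  D: x = 0.3108, y = 0.1249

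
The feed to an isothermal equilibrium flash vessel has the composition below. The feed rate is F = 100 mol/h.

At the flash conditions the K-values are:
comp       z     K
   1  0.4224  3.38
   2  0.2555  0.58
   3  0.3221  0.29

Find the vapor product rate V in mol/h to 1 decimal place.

V = 46.8 mol/h

Iterate (Newton) starting at β = 0.5:
  β = 0.5000: g = -0.03135, g' = -0.9614 → β = 0.4674
  β = 0.4674: g = 0.00012, g' = -0.9697 → β = 0.4675
Converged at β = 0.4675.
Then V = β·F = 0.4675·100 = 46.8 mol/h and L = F − V = 53.2 mol/h.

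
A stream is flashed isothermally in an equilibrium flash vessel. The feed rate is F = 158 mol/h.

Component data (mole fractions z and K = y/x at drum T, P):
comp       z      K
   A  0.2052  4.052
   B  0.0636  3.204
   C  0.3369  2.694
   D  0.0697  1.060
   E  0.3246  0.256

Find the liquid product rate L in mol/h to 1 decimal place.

L = 45.4 mol/h

Let ψ = V/F and solve Σ zᵢ(Kᵢ−1)/(1+ψ(Kᵢ−1)) = 0.
Feasibility: ΣzᵢKᵢ = 2.0998, Σzᵢ/Kᵢ = 1.5293 — both > 1, two phases present.
Newton iteration, ψ⁰ = 0.5:
  ψ = 0.5000: g = 0.24311, g' = -1.1087 → ψ = 0.7193
  ψ = 0.7193: g = -0.00803, g' = -1.2616 → ψ = 0.7129
Converged at ψ = 0.7129.
Then V = ψ·F = 0.7129·158 = 112.6 mol/h and L = F − V = 45.4 mol/h.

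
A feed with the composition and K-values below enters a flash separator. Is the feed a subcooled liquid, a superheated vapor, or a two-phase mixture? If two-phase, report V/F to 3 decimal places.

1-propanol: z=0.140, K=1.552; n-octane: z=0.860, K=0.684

subcooled liquid

ΣzᵢKᵢ = 0.806; Σzᵢ/Kᵢ = 1.348.
Since ΣzᵢKᵢ < 1 the mixture is below its bubble point — single liquid phase.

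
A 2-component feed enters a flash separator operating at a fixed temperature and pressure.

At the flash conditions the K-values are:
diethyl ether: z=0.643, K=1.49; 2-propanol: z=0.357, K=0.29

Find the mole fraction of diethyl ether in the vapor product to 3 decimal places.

y_diethyl ether = 0.882

Binary case is linear: z₁(K₁−1)(1+ψ(K₂−1)) + z₂(K₂−1)(1+ψ(K₁−1)) = 0
⇒ ψ = [z₁(K₁−1)+z₂(K₂−1)] / [−(K₁−1)(K₂−1)] = 0.0616/0.3479 = 0.177
Compositions from xᵢ = zᵢ/(1+ψ(Kᵢ−1)), yᵢ = Kᵢxᵢ:
  diethyl ether: x = 0.592, y = 0.882
  2-propanol: x = 0.408, y = 0.118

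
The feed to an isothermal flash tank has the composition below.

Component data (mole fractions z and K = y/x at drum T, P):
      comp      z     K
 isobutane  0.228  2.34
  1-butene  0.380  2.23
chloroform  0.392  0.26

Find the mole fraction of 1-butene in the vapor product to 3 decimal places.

Rachford–Rice: g(V/F) = Σ zᵢ(Kᵢ−1)/(1+V/F(Kᵢ−1)) = 0.
Feasibility: ΣzᵢKᵢ = 1.483, Σzᵢ/Kᵢ = 1.776 — both > 1, two phases present.
Newton–Raphson from V/F = 0.64:
  V/F = 0.640: g = -0.1251, g' = -1.073 → V/F = 0.523
  V/F = 0.523: g = -0.0096, g' = -0.926 → V/F = 0.513
Converged at V/F = 0.513.
Compositions from xᵢ = zᵢ/(1+V/F(Kᵢ−1)), yᵢ = Kᵢxᵢ:
  isobutane: x = 0.135, y = 0.316
  1-butene: x = 0.233, y = 0.520
  chloroform: x = 0.632, y = 0.164

y_1-butene = 0.520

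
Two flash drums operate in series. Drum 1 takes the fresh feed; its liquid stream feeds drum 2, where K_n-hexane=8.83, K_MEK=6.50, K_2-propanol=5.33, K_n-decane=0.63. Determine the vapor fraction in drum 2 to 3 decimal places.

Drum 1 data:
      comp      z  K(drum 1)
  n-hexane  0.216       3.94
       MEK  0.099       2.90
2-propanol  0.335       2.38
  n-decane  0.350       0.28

Drum 1:
Let ψ₁ = V/F and solve Σ zᵢ(Kᵢ−1)/(1+ψ₁(Kᵢ−1)) = 0.
g(0) = ΣzᵢKᵢ − 1 = 1.033 and g(1) = 1 − Σzᵢ/Kᵢ = -0.480, so a root lies in (0, 1).
Newton–Raphson from ψ₁ = 0.5:
  ψ₁ = 0.500: g = 0.2334, g' = -1.066 → ψ₁ = 0.719
  ψ₁ = 0.719: g = -0.0068, g' = -1.197 → ψ₁ = 0.713
Converged at ψ₁ = 0.713.
Drum-1 compositions:
  n-hexane: x = 0.070, y = 0.275
  MEK: x = 0.042, y = 0.122
  2-propanol: x = 0.169, y = 0.402
  n-decane: x = 0.719, y = 0.201
Drum-2 feed = drum-1 liquid: z₂ = (0.0698, 0.0420, 0.1688, 0.7194).
Drum 2:
Rachford–Rice: g(ψ₂) = Σ zᵢ(Kᵢ−1)/(1+ψ₂(Kᵢ−1)) = 0.
Check two-phase: ΣzᵢKᵢ = 2.242 > 1 and Σzᵢ/Kᵢ = 1.188 > 1, so g(0) = 1.242 > 0 and g(1) = -0.188 < 0.
Iterate (Newton) starting at ψ₂ = 0.67:
  ψ₂ = 0.670: g = -0.0297, g' = -0.550 → ψ₂ = 0.616
  ψ₂ = 0.616: g = 0.0011, g' = -0.593 → ψ₂ = 0.618
Converged at ψ₂ = 0.618.
  n-hexane: x = 0.012, y = 0.106
  MEK: x = 0.010, y = 0.062
  2-propanol: x = 0.046, y = 0.245
  n-decane: x = 0.933, y = 0.588

V/F (drum 2) = 0.618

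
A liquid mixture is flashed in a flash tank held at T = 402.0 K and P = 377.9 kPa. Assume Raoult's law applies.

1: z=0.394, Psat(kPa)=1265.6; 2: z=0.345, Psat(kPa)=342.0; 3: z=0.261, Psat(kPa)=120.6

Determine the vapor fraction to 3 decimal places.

Raoult's law: Kᵢ = Pᵢˢᵃᵗ/P = Pᵢˢᵃᵗ/377.9.
  K_1 = 1265.6/377.9 = 3.34903, K_2 = 342.0/377.9 = 0.90500, K_3 = 120.6/377.9 = 0.31913
Material balance + equilibrium reduce to Σ zᵢ(Kᵢ−1)/(1+ψ(Kᵢ−1)) = 0.
g(0) = ΣzᵢKᵢ − 1 = 0.715 and g(1) = 1 − Σzᵢ/Kᵢ = -0.317, so a root lies in (0, 1).
Newton–Raphson from ψ = 0.5:
  ψ = 0.500: g = 0.1218, g' = -0.741 → ψ = 0.664
  ψ = 0.664: g = 0.0020, g' = -0.739 → ψ = 0.667
Converged at ψ = 0.667.

ψ = 0.667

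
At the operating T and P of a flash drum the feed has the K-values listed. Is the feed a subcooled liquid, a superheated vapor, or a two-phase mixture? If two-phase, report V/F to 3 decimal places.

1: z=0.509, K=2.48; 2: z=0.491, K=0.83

superheated vapor

ΣzᵢKᵢ = 1.670; Σzᵢ/Kᵢ = 0.797.
Since Σzᵢ/Kᵢ < 1 the mixture is above its dew point — single vapor phase.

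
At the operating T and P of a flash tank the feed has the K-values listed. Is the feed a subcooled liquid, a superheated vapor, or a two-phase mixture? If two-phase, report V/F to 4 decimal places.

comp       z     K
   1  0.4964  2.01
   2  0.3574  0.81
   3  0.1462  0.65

ΣzᵢKᵢ = 1.3823; Σzᵢ/Kᵢ = 0.9131.
Since Σzᵢ/Kᵢ < 1 the mixture is above its dew point — single vapor phase.

superheated vapor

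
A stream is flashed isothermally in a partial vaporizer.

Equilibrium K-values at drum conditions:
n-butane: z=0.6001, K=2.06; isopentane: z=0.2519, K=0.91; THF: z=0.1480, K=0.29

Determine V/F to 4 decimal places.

V/F = 0.9128

Rachford–Rice: g(V/F) = Σ zᵢ(Kᵢ−1)/(1+V/F(Kᵢ−1)) = 0.
Feasibility: ΣzᵢKᵢ = 1.5084, Σzᵢ/Kᵢ = 1.0785 — both > 1, two phases present.
Newton iteration, V/F⁰ = 0.5:
  V/F = 0.5000: g = 0.22910, g' = -0.4696 → V/F = 0.9879
  V/F = 0.9879: g = -0.06603, g' = -1.0000 → V/F = 0.9218
  V/F = 0.9218: g = -0.00712, g' = -0.7999 → V/F = 0.9129
  V/F = 0.9129: g = -0.00009, g' = -0.7793 → V/F = 0.9128
Converged at V/F = 0.9128.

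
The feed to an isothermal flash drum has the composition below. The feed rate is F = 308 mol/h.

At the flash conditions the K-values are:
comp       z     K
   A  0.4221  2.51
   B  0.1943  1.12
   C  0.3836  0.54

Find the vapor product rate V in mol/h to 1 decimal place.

Rachford–Rice: g(β) = Σ zᵢ(Kᵢ−1)/(1+β(Kᵢ−1)) = 0.
g(0) = ΣzᵢKᵢ − 1 = 0.4842 and g(1) = 1 − Σzᵢ/Kᵢ = -0.0520, so a root lies in (0, 1).
Iterate (Newton) starting at β = 0.5:
  β = 0.5000: g = 0.15601, g' = -0.4519 → β = 0.8452
  β = 0.8452: g = 0.01246, g' = -0.4053 → β = 0.8760
  β = 0.8760: g = -0.00004, g' = -0.4084 → β = 0.8759
Converged at β = 0.8759.
Then V = β·F = 0.8759·308 = 269.8 mol/h and L = F − V = 38.2 mol/h.

V = 269.8 mol/h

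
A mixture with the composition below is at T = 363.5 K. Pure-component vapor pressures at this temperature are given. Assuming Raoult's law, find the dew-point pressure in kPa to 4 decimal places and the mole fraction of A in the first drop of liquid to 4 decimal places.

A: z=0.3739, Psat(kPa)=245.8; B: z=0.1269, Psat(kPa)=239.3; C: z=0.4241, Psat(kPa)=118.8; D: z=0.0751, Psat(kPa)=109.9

At the dew point ψ → 1, so Σzᵢ/Kᵢ = 1 with Kᵢ = Pᵢˢᵃᵗ/P ⇒ 1/P = Σzᵢ/Pᵢˢᵃᵗ.
1/P = 0.3739/245.8 + 0.1269/239.3 + 0.4241/118.8 + 0.0751/109.9 = 0.0063047 ⇒ P = 158.6127 kPa
xᵢ = zᵢP/Pᵢˢᵃᵗ ⇒ x_A = 0.3739·158.6127/245.8 = 0.2413

Pdew = 158.6127 kPa, x_A = 0.2413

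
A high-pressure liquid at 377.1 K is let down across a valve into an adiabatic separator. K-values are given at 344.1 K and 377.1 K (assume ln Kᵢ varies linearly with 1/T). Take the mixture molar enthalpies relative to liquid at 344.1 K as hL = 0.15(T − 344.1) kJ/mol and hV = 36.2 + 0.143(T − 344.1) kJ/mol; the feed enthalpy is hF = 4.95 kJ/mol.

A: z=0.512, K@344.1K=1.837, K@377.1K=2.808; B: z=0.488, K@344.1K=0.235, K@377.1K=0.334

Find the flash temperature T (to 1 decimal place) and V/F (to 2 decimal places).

T = 346.2 K, V/F = 0.13

Adiabatic flash: solve Rachford–Rice at each trial T, then check hF = ψ·hV(T) + (1−ψ)·hL(T).
  T = 344.1 K: K = (1.837, 0.235), RR gives ψ = 0.086, H_out = 3.122 kJ/mol
  T = 377.1 K: K = (2.808, 0.334), RR gives ψ = 0.499, H_out = 22.893 kJ/mol
  T = 360.6 K: K = (2.293, 0.282), RR gives ψ = 0.336, H_out = 14.606 kJ/mol
  T = 352.4 K: K = (2.059, 0.258), RR gives ψ = 0.230, H_out = 9.544 kJ/mol
  T = 348.2 K: K = (1.945, 0.246), RR gives ψ = 0.163, H_out = 6.509 kJ/mol
  T = 346.1 K: K = (1.889, 0.241), RR gives ψ = 0.125, H_out = 4.835 kJ/mol
Linear interpolation between T = 346.1 (H_out = 4.835) and T = 348.2 (H_out = 6.509) on hF = 4.95 gives T ≈ 346.2 K, at which ψ = 0.13.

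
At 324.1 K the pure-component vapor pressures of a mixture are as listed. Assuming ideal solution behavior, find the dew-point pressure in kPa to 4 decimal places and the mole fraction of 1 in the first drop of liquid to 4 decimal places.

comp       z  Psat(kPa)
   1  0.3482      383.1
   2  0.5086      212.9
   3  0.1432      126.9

At the dew point ψ → 1, so Σzᵢ/Kᵢ = 1 with Kᵢ = Pᵢˢᵃᵗ/P ⇒ 1/P = Σzᵢ/Pᵢˢᵃᵗ.
1/P = 0.3482/383.1 + 0.5086/212.9 + 0.1432/126.9 = 0.0044263 ⇒ P = 225.9242 kPa
xᵢ = zᵢP/Pᵢˢᵃᵗ ⇒ x_1 = 0.3482·225.9242/383.1 = 0.2053

Pdew = 225.9242 kPa, x_1 = 0.2053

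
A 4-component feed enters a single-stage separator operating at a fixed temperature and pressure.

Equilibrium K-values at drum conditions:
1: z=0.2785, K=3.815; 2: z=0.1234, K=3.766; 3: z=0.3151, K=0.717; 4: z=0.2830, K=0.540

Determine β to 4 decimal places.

Newton iteration, β⁰ = 0.67:
  β = 0.6700: g = 0.09306, g' = -0.5445 → β = 0.8409
  β = 0.8409: g = 0.00613, g' = -0.4827 → β = 0.8536
Converged at β = 0.8536.

β = 0.8536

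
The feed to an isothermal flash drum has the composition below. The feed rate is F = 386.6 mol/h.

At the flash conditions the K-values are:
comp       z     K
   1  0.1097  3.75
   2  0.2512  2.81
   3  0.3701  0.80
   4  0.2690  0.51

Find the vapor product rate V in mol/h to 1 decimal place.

Newton iteration, ψ⁰ = 0.5:
  ψ = 0.5000: g = 0.10887, g' = -0.5054 → ψ = 0.7154
  ψ = 0.7154: g = 0.01046, g' = -0.4238 → ψ = 0.7401
  ψ = 0.7401: g = 0.00005, g' = -0.4198 → ψ = 0.7402
Converged at ψ = 0.7402.
Then V = ψ·F = 0.7402·386.6 = 286.2 mol/h and L = F − V = 100.4 mol/h.

V = 286.2 mol/h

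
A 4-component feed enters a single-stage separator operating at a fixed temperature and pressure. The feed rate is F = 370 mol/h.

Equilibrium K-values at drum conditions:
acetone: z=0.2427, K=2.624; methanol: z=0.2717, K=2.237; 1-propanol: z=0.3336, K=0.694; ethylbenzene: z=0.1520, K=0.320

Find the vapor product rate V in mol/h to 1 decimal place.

Rachford–Rice: g(ψ) = Σ zᵢ(Kᵢ−1)/(1+ψ(Kᵢ−1)) = 0.
Check two-phase: ΣzᵢKᵢ = 1.5248 > 1 and Σzᵢ/Kᵢ = 1.1696 > 1, so g(0) = 0.5248 > 0 and g(1) = -0.1696 < 0.
Newton iteration, ψ⁰ = 0.4:
  ψ = 0.4000: g = 0.20548, g' = -0.5945 → ψ = 0.7457
  ψ = 0.7457: g = 0.01117, g' = -0.5851 → ψ = 0.7647
  ψ = 0.7647: g = -0.00010, g' = -0.5955 → ψ = 0.7646
Converged at ψ = 0.7646.
Then V = ψ·F = 0.7646·370 = 282.9 mol/h and L = F − V = 87.1 mol/h.

V = 282.9 mol/h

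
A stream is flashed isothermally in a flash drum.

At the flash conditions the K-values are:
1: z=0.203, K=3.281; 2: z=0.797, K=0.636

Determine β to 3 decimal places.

β = 0.208

Binary case is linear: z₁(K₁−1)(1+β(K₂−1)) + z₂(K₂−1)(1+β(K₁−1)) = 0
⇒ β = [z₁(K₁−1)+z₂(K₂−1)] / [−(K₁−1)(K₂−1)] = 0.1729/0.8303 = 0.208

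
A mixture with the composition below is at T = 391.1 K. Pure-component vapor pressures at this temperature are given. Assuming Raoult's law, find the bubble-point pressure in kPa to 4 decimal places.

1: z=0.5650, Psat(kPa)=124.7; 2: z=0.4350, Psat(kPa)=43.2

Pbub = 89.2475 kPa

At the bubble point ψ → 0, so ΣzᵢKᵢ = 1 with Kᵢ = Pᵢˢᵃᵗ/P ⇒ P = ΣzᵢPᵢˢᵃᵗ.
P = 0.5650·124.7 + 0.4350·43.2 = 89.2475 kPa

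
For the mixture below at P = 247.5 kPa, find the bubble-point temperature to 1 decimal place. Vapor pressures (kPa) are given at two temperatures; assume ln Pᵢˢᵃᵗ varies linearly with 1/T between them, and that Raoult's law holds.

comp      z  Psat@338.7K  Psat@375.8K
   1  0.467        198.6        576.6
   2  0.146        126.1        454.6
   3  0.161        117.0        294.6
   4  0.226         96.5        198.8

Bubble-point temperature: ΣzᵢPᵢˢᵃᵗ(T) = P. Interpolate ln Pᵢˢᵃᵗ = aᵢ + bᵢ/T.
  T = 338.7 K: ΣzᵢPᵢˢᵃᵗ = 151.80 kPa
  T = 375.8 K: ΣzᵢPᵢˢᵃᵗ = 428.00 kPa
  T = 357.2 K: ΣzᵢPᵢˢᵃᵗ = 260.75 kPa
  T = 347.9 K: ΣzᵢPᵢˢᵃᵗ = 199.94 kPa
  T = 352.5 K: ΣzᵢPᵢˢᵃᵗ = 228.36 kPa
  T = 354.9 K: ΣzᵢPᵢˢᵃᵗ = 244.46 kPa
Interpolating between 354.9 K and 357.2 K gives T ≈ 355.3 K.

T = 355.3 K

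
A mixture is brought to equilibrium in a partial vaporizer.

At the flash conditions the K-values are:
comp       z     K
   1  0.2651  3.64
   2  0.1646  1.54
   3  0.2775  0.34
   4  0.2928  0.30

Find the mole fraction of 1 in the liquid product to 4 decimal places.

x_1 = 0.1524

Let ψ = V/F and solve Σ zᵢ(Kᵢ−1)/(1+ψ(Kᵢ−1)) = 0.
g(0) = ΣzᵢKᵢ − 1 = 0.4006 and g(1) = 1 − Σzᵢ/Kᵢ = -0.9719, so a root lies in (0, 1).
Iterate (Newton) starting at ψ = 0.32:
  ψ = 0.3200: g = -0.04115, g' = -1.0103 → ψ = 0.2793
  ψ = 0.2793: g = 0.00079, g' = -1.0518 → ψ = 0.2800
Converged at ψ = 0.2800.
Compositions from xᵢ = zᵢ/(1+ψ(Kᵢ−1)), yᵢ = Kᵢxᵢ:
  1: x = 0.1524, y = 0.5548
  2: x = 0.1430, y = 0.2202
  3: x = 0.3404, y = 0.1157
  4: x = 0.3642, y = 0.1093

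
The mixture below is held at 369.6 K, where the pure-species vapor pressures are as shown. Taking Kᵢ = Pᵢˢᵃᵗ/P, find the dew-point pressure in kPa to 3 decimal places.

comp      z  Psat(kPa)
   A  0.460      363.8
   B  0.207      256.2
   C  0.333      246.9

Pdew = 292.302 kPa

At the dew point ψ → 1, so Σzᵢ/Kᵢ = 1 with Kᵢ = Pᵢˢᵃᵗ/P ⇒ 1/P = Σzᵢ/Pᵢˢᵃᵗ.
1/P = 0.460/363.8 + 0.207/256.2 + 0.333/246.9 = 0.003421 ⇒ P = 292.302 kPa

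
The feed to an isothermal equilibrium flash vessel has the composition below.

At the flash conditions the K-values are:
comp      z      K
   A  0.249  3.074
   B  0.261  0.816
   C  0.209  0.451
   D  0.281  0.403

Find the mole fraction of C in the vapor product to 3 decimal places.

Newton iteration, β⁰ = 0.5:
  β = 0.500: g = -0.1967, g' = -0.592 → β = 0.168
  β = 0.168: g = 0.0207, g' = -0.799 → β = 0.194
Converged at β = 0.194.
Compositions from xᵢ = zᵢ/(1+β(Kᵢ−1)), yᵢ = Kᵢxᵢ:
  A: x = 0.177, y = 0.545
  B: x = 0.271, y = 0.221
  C: x = 0.234, y = 0.106
  D: x = 0.318, y = 0.128

y_C = 0.106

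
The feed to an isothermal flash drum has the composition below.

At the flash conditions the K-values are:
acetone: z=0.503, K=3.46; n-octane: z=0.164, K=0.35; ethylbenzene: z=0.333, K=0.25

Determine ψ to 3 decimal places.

Let ψ = V/F and solve Σ zᵢ(Kᵢ−1)/(1+ψ(Kᵢ−1)) = 0.
Check two-phase: ΣzᵢKᵢ = 1.881 > 1 and Σzᵢ/Kᵢ = 1.946 > 1, so g(0) = 0.881 > 0 and g(1) = -0.946 < 0.
Iterate (Newton) starting at ψ = 0.5:
  ψ = 0.500: g = -0.0026, g' = -1.244 → ψ = 0.498
Converged at ψ = 0.498.

ψ = 0.498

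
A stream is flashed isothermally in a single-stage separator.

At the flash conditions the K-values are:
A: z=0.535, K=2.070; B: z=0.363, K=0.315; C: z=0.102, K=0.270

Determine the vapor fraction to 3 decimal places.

Iterate (Newton) starting at ψ = 0.5:
  ψ = 0.500: g = -0.1225, g' = -0.789 → ψ = 0.345
  ψ = 0.345: g = -0.0068, g' = -0.716 → ψ = 0.335
Converged at ψ = 0.335.

ψ = 0.335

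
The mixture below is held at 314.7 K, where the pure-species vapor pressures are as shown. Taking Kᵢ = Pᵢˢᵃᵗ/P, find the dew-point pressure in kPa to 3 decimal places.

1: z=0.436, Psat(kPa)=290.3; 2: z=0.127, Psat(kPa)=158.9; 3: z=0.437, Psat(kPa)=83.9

At the dew point ψ → 1, so Σzᵢ/Kᵢ = 1 with Kᵢ = Pᵢˢᵃᵗ/P ⇒ 1/P = Σzᵢ/Pᵢˢᵃᵗ.
1/P = 0.436/290.3 + 0.127/158.9 + 0.437/83.9 = 0.007510 ⇒ P = 133.161 kPa

Pdew = 133.161 kPa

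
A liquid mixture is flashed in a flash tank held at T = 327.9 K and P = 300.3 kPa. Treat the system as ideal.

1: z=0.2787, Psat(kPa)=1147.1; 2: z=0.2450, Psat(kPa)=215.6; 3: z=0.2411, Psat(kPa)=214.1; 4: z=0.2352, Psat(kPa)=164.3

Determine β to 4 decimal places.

β = 0.5547

Raoult's law: Kᵢ = Pᵢˢᵃᵗ/P = Pᵢˢᵃᵗ/300.3.
  K_1 = 1147.1/300.3 = 3.819847, K_2 = 215.6/300.3 = 0.717949, K_3 = 214.1/300.3 = 0.712954, K_4 = 164.3/300.3 = 0.547120
Material balance + equilibrium reduce to Σ zᵢ(Kᵢ−1)/(1+β(Kᵢ−1)) = 0.
g(0) = ΣzᵢKᵢ − 1 = 0.5411 and g(1) = 1 − Σzᵢ/Kᵢ = -0.1823, so a root lies in (0, 1).
Newton iteration, β⁰ = 0.5:
  β = 0.5000: g = 0.02716, g' = -0.5157 → β = 0.5527
  β = 0.5527: g = 0.00098, g' = -0.4798 → β = 0.5547
Converged at β = 0.5547.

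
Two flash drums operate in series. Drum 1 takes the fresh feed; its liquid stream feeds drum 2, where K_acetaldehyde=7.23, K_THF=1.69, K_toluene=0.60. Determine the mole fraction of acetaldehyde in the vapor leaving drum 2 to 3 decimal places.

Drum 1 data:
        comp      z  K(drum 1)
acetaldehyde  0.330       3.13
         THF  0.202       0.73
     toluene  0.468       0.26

y_acetaldehyde (drum 2) = 0.271

Drum 1:
Newton–Raphson from ψ₁ = 0.31:
  ψ₁ = 0.310: g = -0.0856, g' = -0.992 → ψ₁ = 0.224
  ψ₁ = 0.224: g = 0.0029, g' = -1.071 → ψ₁ = 0.226
Converged at ψ₁ = 0.227.
Drum-1 compositions:
  acetaldehyde: x = 0.223, y = 0.697
  THF: x = 0.215, y = 0.157
  toluene: x = 0.562, y = 0.146
Drum-2 feed = drum-1 liquid: z₂ = (0.2226, 0.2152, 0.5622).
Drum 2:
Newton iteration, ψ₂⁰ = 0.43:
  ψ₂ = 0.430: g = 0.2198, g' = -0.831 → ψ₂ = 0.695
  ψ₂ = 0.695: g = 0.0492, g' = -0.524 → ψ₂ = 0.789
  ψ₂ = 0.789: g = 0.0021, g' = -0.482 → ψ₂ = 0.793
Converged at ψ₂ = 0.793.
  acetaldehyde: x = 0.037, y = 0.271
  THF: x = 0.139, y = 0.235
  toluene: x = 0.823, y = 0.494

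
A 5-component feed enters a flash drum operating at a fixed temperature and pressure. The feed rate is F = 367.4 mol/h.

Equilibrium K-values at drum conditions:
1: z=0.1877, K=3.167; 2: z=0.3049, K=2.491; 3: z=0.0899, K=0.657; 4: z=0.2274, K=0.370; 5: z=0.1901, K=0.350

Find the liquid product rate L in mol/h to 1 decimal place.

Rachford–Rice: g(V/F) = Σ zᵢ(Kᵢ−1)/(1+V/F(Kᵢ−1)) = 0.
Check two-phase: ΣzᵢKᵢ = 1.5637 > 1 and Σzᵢ/Kᵢ = 1.4762 > 1, so g(0) = 0.5637 > 0 and g(1) = -0.4762 < 0.
Iterate (Newton) starting at V/F = 0.46:
  V/F = 0.4600: g = 0.05875, g' = -0.8168 → V/F = 0.5319
  V/F = 0.5319: g = 0.00043, g' = -0.8086 → V/F = 0.5325
Converged at V/F = 0.5325.
Then V = V/F·F = 0.5325·367.4 = 195.6 mol/h and L = F − V = 171.8 mol/h.

L = 171.8 mol/h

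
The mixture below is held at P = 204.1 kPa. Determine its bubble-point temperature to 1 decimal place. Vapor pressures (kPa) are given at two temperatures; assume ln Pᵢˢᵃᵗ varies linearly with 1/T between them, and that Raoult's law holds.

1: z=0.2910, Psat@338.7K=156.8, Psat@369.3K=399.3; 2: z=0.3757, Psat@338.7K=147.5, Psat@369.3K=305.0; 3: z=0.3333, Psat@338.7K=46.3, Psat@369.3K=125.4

Bubble-point temperature: ΣzᵢPᵢˢᵃᵗ(T) = P. Interpolate ln Pᵢˢᵃᵗ = aᵢ + bᵢ/T.
  T = 338.7 K: ΣzᵢPᵢˢᵃᵗ = 116.48 kPa
  T = 369.3 K: ΣzᵢPᵢˢᵃᵗ = 272.58 kPa
  T = 354.0 K: ΣzᵢPᵢˢᵃᵗ = 181.20 kPa
  T = 361.6 K: ΣzᵢPᵢˢᵃᵗ = 222.82 kPa
  T = 357.8 K: ΣzᵢPᵢˢᵃᵗ = 201.14 kPa
  T = 359.7 K: ΣzᵢPᵢˢᵃᵗ = 211.76 kPa
Interpolating between 357.8 K and 359.7 K gives T ≈ 358.3 K.

T = 358.3 K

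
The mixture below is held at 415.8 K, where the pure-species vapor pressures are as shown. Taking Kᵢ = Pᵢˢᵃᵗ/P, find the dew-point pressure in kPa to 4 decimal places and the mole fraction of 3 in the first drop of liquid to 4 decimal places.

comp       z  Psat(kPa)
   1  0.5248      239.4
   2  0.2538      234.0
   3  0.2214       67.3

At the dew point ψ → 1, so Σzᵢ/Kᵢ = 1 with Kᵢ = Pᵢˢᵃᵗ/P ⇒ 1/P = Σzᵢ/Pᵢˢᵃᵗ.
1/P = 0.5248/239.4 + 0.2538/234.0 + 0.2214/67.3 = 0.0065665 ⇒ P = 152.2879 kPa
xᵢ = zᵢP/Pᵢˢᵃᵗ ⇒ x_3 = 0.2214·152.2879/67.3 = 0.5010

Pdew = 152.2879 kPa, x_3 = 0.5010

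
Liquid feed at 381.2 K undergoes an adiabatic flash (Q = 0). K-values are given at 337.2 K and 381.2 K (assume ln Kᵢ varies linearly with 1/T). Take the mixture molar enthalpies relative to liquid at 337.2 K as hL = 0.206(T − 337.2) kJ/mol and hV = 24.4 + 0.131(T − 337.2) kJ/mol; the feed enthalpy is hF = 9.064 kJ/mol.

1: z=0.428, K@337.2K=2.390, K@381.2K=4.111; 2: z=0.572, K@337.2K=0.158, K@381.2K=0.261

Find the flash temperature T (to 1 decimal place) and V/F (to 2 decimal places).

T = 353.9 K, V/F = 0.24

Adiabatic flash: solve Rachford–Rice at each trial T, then check hF = ψ·hV(T) + (1−ψ)·hL(T).
  T = 337.2 K: K = (2.390, 0.158), RR gives ψ = 0.097, H_out = 2.362 kJ/mol
  T = 381.2 K: K = (4.111, 0.261), RR gives ψ = 0.395, H_out = 17.405 kJ/mol
  T = 359.2 K: K = (3.187, 0.206), RR gives ψ = 0.278, H_out = 10.848 kJ/mol
  T = 348.2 K: K = (2.772, 0.181), RR gives ψ = 0.200, H_out = 6.982 kJ/mol
  T = 353.7 K: K = (2.976, 0.194), RR gives ψ = 0.241, H_out = 8.986 kJ/mol
  T = 356.4 K: K = (3.078, 0.200), RR gives ψ = 0.260, H_out = 9.916 kJ/mol
  T = 355.0 K: K = (3.025, 0.196), RR gives ψ = 0.250, H_out = 9.437 kJ/mol
Linear interpolation between T = 353.7 (H_out = 8.986) and T = 355.0 (H_out = 9.437) on hF = 9.064 gives T ≈ 353.9 K, at which ψ = 0.24.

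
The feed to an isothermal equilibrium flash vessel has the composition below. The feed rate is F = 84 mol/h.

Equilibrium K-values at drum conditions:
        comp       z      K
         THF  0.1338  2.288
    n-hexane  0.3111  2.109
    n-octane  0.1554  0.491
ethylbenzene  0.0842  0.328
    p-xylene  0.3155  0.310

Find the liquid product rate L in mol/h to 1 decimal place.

L = 65.6 mol/h

Material balance + equilibrium reduce to Σ zᵢ(Kᵢ−1)/(1+V/F(Kᵢ−1)) = 0.
Feasibility: ΣzᵢKᵢ = 1.1640, Σzᵢ/Kᵢ = 1.7969 — both > 1, two phases present.
Newton–Raphson from V/F = 0.5:
  V/F = 0.5000: g = -0.19691, g' = -0.7493 → V/F = 0.2372
  V/F = 0.2372: g = -0.01241, g' = -0.6907 → V/F = 0.2192
  V/F = 0.2192: g = 0.00003, g' = -0.6944 → V/F = 0.2193
Converged at V/F = 0.2193.
Then V = V/F·F = 0.2193·84 = 18.4 mol/h and L = F − V = 65.6 mol/h.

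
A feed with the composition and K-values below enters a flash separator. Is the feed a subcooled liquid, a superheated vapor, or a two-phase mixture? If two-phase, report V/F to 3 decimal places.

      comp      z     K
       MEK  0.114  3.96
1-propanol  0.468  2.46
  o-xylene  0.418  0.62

superheated vapor

ΣzᵢKᵢ = 1.862; Σzᵢ/Kᵢ = 0.893.
Since Σzᵢ/Kᵢ < 1 the mixture is above its dew point — single vapor phase.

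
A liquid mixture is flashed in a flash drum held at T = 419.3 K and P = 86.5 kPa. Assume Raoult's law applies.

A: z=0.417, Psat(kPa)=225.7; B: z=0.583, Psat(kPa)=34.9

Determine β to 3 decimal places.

Raoult's law: Kᵢ = Pᵢˢᵃᵗ/P = Pᵢˢᵃᵗ/86.5.
  K_A = 225.7/86.5 = 2.60925, K_B = 34.9/86.5 = 0.40347
Newton iteration, β⁰ = 0.37:
  β = 0.370: g = -0.0257, g' = -0.766 → β = 0.336
  β = 0.336: g = 0.0002, g' = -0.779 → β = 0.337
Converged at β = 0.337.

β = 0.337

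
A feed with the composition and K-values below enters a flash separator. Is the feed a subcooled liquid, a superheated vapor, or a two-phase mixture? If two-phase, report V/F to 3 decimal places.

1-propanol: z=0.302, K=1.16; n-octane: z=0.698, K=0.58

ΣzᵢKᵢ = 0.755; Σzᵢ/Kᵢ = 1.464.
Since ΣzᵢKᵢ < 1 the mixture is below its bubble point — single liquid phase.

subcooled liquid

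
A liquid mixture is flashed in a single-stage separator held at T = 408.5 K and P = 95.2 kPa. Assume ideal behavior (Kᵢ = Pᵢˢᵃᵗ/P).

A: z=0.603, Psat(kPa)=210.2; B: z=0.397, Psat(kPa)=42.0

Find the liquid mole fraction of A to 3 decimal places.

Raoult's law: Kᵢ = Pᵢˢᵃᵗ/P = Pᵢˢᵃᵗ/95.2.
  K_A = 210.2/95.2 = 2.20798, K_B = 42.0/95.2 = 0.44118
Binary case is linear: z₁(K₁−1)(1+ψ(K₂−1)) + z₂(K₂−1)(1+ψ(K₁−1)) = 0
⇒ ψ = [z₁(K₁−1)+z₂(K₂−1)] / [−(K₁−1)(K₂−1)] = 0.5066/0.6750 = 0.750
Compositions from xᵢ = zᵢ/(1+ψ(Kᵢ−1)), yᵢ = Kᵢxᵢ:
  A: x = 0.316, y = 0.698
  B: x = 0.684, y = 0.302

x_A = 0.316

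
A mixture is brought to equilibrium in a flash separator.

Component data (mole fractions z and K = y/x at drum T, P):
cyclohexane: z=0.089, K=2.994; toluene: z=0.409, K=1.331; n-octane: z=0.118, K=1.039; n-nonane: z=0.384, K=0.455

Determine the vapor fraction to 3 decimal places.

ψ = 0.267

Let ψ = V/F and solve Σ zᵢ(Kᵢ−1)/(1+ψ(Kᵢ−1)) = 0.
Check two-phase: ΣzᵢKᵢ = 1.108 > 1 and Σzᵢ/Kᵢ = 1.295 > 1, so g(0) = 0.108 > 0 and g(1) = -0.295 < 0.
Newton–Raphson from ψ = 0.5:
  ψ = 0.500: g = -0.0781, g' = -0.337 → ψ = 0.268
  ψ = 0.268: g = -0.0007, g' = -0.345 → ψ = 0.267
Converged at ψ = 0.267.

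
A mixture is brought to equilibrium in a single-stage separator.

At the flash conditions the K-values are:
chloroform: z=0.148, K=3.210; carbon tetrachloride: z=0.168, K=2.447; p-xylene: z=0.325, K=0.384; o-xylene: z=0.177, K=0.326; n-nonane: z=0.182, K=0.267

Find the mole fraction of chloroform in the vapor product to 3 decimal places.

y_chloroform = 0.392

Newton–Raphson from ψ = 0.66:
  ψ = 0.660: g = -0.5533, g' = -1.190 → ψ = 0.195
  ψ = 0.195: g = -0.1023, g' = -0.966 → ψ = 0.089
  ψ = 0.089: g = 0.0072, g' = -1.122 → ψ = 0.095
Converged at ψ = 0.095.
Compositions from xᵢ = zᵢ/(1+ψ(Kᵢ−1)), yᵢ = Kᵢxᵢ:
  chloroform: x = 0.122, y = 0.392
  carbon tetrachloride: x = 0.148, y = 0.361
  p-xylene: x = 0.345, y = 0.133
  o-xylene: x = 0.189, y = 0.062
  n-nonane: x = 0.196, y = 0.052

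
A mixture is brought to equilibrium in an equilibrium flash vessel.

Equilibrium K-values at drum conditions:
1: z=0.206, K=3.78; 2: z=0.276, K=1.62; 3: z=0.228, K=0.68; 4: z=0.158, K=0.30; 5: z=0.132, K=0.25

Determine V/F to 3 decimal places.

Rachford–Rice: g(V/F) = Σ zᵢ(Kᵢ−1)/(1+V/F(Kᵢ−1)) = 0.
g(0) = ΣzᵢKᵢ − 1 = 0.461 and g(1) = 1 − Σzᵢ/Kᵢ = -0.615, so a root lies in (0, 1).
Newton iteration, V/F⁰ = 0.37:
  V/F = 0.370: g = 0.0525, g' = -0.770 → V/F = 0.438
  V/F = 0.438: g = 0.0010, g' = -0.747 → V/F = 0.439
Converged at V/F = 0.439.

V/F = 0.439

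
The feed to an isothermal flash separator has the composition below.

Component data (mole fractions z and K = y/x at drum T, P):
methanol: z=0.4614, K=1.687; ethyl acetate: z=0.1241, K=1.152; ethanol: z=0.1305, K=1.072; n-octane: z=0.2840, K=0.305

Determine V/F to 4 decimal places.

V/F = 0.4055

Rachford–Rice: g(V/F) = Σ zᵢ(Kᵢ−1)/(1+V/F(Kᵢ−1)) = 0.
g(0) = ΣzᵢKᵢ − 1 = 0.1479 and g(1) = 1 − Σzᵢ/Kᵢ = -0.4341, so a root lies in (0, 1).
Newton iteration, V/F⁰ = 0.5:
  V/F = 0.5000: g = -0.03996, g' = -0.4460 → V/F = 0.4104
  V/F = 0.4104: g = -0.00199, g' = -0.4042 → V/F = 0.4055
Converged at V/F = 0.4055.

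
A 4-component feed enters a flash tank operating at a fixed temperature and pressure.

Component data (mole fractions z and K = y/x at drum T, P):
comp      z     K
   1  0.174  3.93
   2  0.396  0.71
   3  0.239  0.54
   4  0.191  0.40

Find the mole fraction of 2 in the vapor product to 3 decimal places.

Material balance + equilibrium reduce to Σ zᵢ(Kᵢ−1)/(1+ψ(Kᵢ−1)) = 0.
Check two-phase: ΣzᵢKᵢ = 1.170 > 1 and Σzᵢ/Kᵢ = 1.522 > 1, so g(0) = 0.170 > 0 and g(1) = -0.522 < 0.
Newton–Raphson from ψ = 0.5:
  ψ = 0.500: g = -0.2340, g' = -0.517 → ψ = 0.047
  ψ = 0.047: g = 0.1008, g' = -1.311 → ψ = 0.124
  ψ = 0.124: g = 0.0141, g' = -0.976 → ψ = 0.139
Converged at ψ = 0.139.
Compositions from xᵢ = zᵢ/(1+ψ(Kᵢ−1)), yᵢ = Kᵢxᵢ:
  1: x = 0.124, y = 0.486
  2: x = 0.413, y = 0.293
  3: x = 0.255, y = 0.138
  4: x = 0.208, y = 0.083

y_2 = 0.293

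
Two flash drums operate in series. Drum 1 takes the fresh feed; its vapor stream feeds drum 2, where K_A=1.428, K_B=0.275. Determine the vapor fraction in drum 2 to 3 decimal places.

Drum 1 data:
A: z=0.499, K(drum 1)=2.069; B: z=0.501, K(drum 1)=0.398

Drum 1:
Let ψ₁ = V/F and solve Σ zᵢ(Kᵢ−1)/(1+ψ₁(Kᵢ−1)) = 0.
Check two-phase: ΣzᵢKᵢ = 1.232 > 1 and Σzᵢ/Kᵢ = 1.500 > 1, so g(0) = 0.232 > 0 and g(1) = -0.500 < 0.
Binary case is linear: z₁(K₁−1)(1+ψ₁(K₂−1)) + z₂(K₂−1)(1+ψ₁(K₁−1)) = 0
⇒ ψ₁ = [z₁(K₁−1)+z₂(K₂−1)] / [−(K₁−1)(K₂−1)] = 0.2318/0.6435 = 0.360
Drum-1 compositions:
  A: x = 0.360, y = 0.745
  B: x = 0.640, y = 0.255
Drum-2 feed = drum-1 vapor: z₂ = (0.7454, 0.2546).
Drum 2:
Let ψ₂ = V/F and solve Σ zᵢ(Kᵢ−1)/(1+ψ₂(Kᵢ−1)) = 0.
g(0) = ΣzᵢKᵢ − 1 = 0.134 and g(1) = 1 − Σzᵢ/Kᵢ = -0.448, so a root lies in (0, 1).
Binary case is linear: z₁(K₁−1)(1+ψ₂(K₂−1)) + z₂(K₂−1)(1+ψ₂(K₁−1)) = 0
⇒ ψ₂ = [z₁(K₁−1)+z₂(K₂−1)] / [−(K₁−1)(K₂−1)] = 0.1344/0.3103 = 0.433
  A: x = 0.629, y = 0.898
  B: x = 0.371, y = 0.102

V/F (drum 2) = 0.433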